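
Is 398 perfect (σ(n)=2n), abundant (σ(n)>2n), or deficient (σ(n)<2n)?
deficient

Proper divisors of 398: sum = 1 + 2 + 199 = 202
Since 202 < 398, 398 is deficient.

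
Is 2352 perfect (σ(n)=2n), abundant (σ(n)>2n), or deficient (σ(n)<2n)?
abundant

Proper divisors of 2352: sum = 1 + 2 + 3 + 4 + 6 + 7 + 8 + 12 + ... + 392 + 588 + 784 + 1176 (29 divisors) = 4716
Since 4716 > 2352, 2352 is abundant.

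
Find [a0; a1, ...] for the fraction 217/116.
[1; 1, 6, 1, 2, 1, 3]

Euclidean algorithm steps:
217 = 1 × 116 + 101
116 = 1 × 101 + 15
101 = 6 × 15 + 11
15 = 1 × 11 + 4
11 = 2 × 4 + 3
4 = 1 × 3 + 1
3 = 3 × 1 + 0
Continued fraction: [1; 1, 6, 1, 2, 1, 3]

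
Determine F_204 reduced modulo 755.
3

Matrix identity: Q^n = [[F_(n+1), F_n], [F_n, F_(n-1)]] with Q = [[1,1],[1,0]].
n = 204 = 11001100₂. Square-and-multiply, entries mod 755:
Q^1 = [[1,1],[1,0]]
Q^3 = (Q^1)²·Q = [[3,2],[2,1]]
Q^6 = (Q^3)² = [[13,8],[8,5]]
Q^12 = (Q^6)² = [[233,144],[144,89]]
Q^25 = (Q^12)²·Q = [[593,280],[280,313]]
Q^51 = (Q^25)²·Q = [[454,454],[454,0]]
Q^102 = (Q^51)² = [[2,1],[1,1]]
Q^204 = (Q^102)² = [[5,3],[3,2]]
F_204 mod 755 = Q^204[0][1] = 3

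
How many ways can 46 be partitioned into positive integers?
105558

p(n) counts ways to write n as a sum of positive integers (order ignored).
Euler's pentagonal recurrence: p(k) = p(k-1) + p(k-2) - p(k-5) - p(k-7) + p(k-12) + p(k-15) - ... (offsets j(3j∓1)/2, signs ++--, p(0)=1, p(<0)=0).
DP table for k = 0..45: p(0)=1, p(1)=1, p(2)=2, p(3)=3, p(4)=5, p(5)=7, p(6)=11, p(7)=15, p(8)=22, p(9)=30, p(10)=42, p(11)=56, p(12)=77, p(13)=101, p(14)=135, p(15)=176, p(16)=231, p(17)=297, p(18)=385, p(19)=490, p(20)=627, p(21)=792, p(22)=1002, p(23)=1255, p(24)=1575, p(25)=1958, p(26)=2436, p(27)=3010, p(28)=3718, p(29)=4565, p(30)=5604, p(31)=6842, p(32)=8349, p(33)=10143, p(34)=12310, p(35)=14883, p(36)=17977, p(37)=21637, p(38)=26015, p(39)=31185, p(40)=37338, p(41)=44583, p(42)=53174, p(43)=63261, p(44)=75175, p(45)=89134.
Final step: p(46) = p(45) + p(44) - p(41) - p(39) + p(34) + p(31) - p(24) - p(20) + p(11) + p(6)
= 89134 + 75175 - 44583 - 31185 + 12310 + 6842 - 1575 - 627 + 56 + 11
= 105558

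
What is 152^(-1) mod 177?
92

gcd(152, 177) = 1, so the inverse exists.
Extended Euclidean algorithm on (177, 152):
177 = 1 × 152 + 25  ⟹  25 = (1)·177 + (-1)·152
152 = 6 × 25 + 2  ⟹  2 = (-6)·177 + (7)·152
25 = 12 × 2 + 1  ⟹  1 = (73)·177 + (-85)·152
So (-85)·152 ≡ 1 (mod 177), i.e. 152^(-1) ≡ -85 ≡ 92 (mod 177).
Check: 152 × 92 = 13984 ≡ 1 (mod 177)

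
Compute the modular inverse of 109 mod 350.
289

gcd(109, 350) = 1, so the inverse exists.
Extended Euclidean algorithm on (350, 109):
350 = 3 × 109 + 23  ⟹  23 = (1)·350 + (-3)·109
109 = 4 × 23 + 17  ⟹  17 = (-4)·350 + (13)·109
23 = 1 × 17 + 6  ⟹  6 = (5)·350 + (-16)·109
17 = 2 × 6 + 5  ⟹  5 = (-14)·350 + (45)·109
6 = 1 × 5 + 1  ⟹  1 = (19)·350 + (-61)·109
So (-61)·109 ≡ 1 (mod 350), i.e. 109^(-1) ≡ -61 ≡ 289 (mod 350).
Check: 109 × 289 = 31501 ≡ 1 (mod 350)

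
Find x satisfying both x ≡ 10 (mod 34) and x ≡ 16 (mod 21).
520

Using Chinese Remainder Theorem:
M = 34 × 21 = 714
M1 = 21, M2 = 34
y1 = 21^(-1) mod 34 = 13
y2 = 34^(-1) mod 21 = 13
x = (10×21×13 + 16×34×13) mod 714 = 520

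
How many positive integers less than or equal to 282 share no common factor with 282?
92

282 = 2 × 3 × 47
φ(n) = n × ∏(1 - 1/p) for each prime p dividing n
φ(282) = 282 × (1 - 1/2) × (1 - 1/3) × (1 - 1/47) = 92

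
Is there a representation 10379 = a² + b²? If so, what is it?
Not possible

Factorization: 10379 = 97 × 107
By Fermat: n is sum of two squares iff every prime p ≡ 3 (mod 4) appears to even power.
Prime(s) ≡ 3 (mod 4) with odd exponent: [(107, 1)]
Therefore 10379 cannot be expressed as a² + b².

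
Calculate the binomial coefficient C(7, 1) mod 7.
0

Using Lucas' theorem:
Write n=7 and k=1 in base 7:
n in base 7: [1, 0]
k in base 7: [0, 1]
C(7,1) mod 7 = ∏ C(n_i, k_i) mod 7
Digit binomials (mod 7): C(1,0) = 1; C(0,1) = 0 (k_i > n_i)
Product: 1 × 0 = 0 ≡ 0 (mod 7)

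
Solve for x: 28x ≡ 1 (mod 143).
46

gcd(28, 143) = 1, so the inverse exists.
Extended Euclidean algorithm on (143, 28):
143 = 5 × 28 + 3  ⟹  3 = (1)·143 + (-5)·28
28 = 9 × 3 + 1  ⟹  1 = (-9)·143 + (46)·28
So (46)·28 ≡ 1 (mod 143), i.e. 28^(-1) ≡ 46 (mod 143).
Check: 28 × 46 = 1288 ≡ 1 (mod 143)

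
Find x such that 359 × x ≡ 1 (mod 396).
107

gcd(359, 396) = 1, so the inverse exists.
Extended Euclidean algorithm on (396, 359):
396 = 1 × 359 + 37  ⟹  37 = (1)·396 + (-1)·359
359 = 9 × 37 + 26  ⟹  26 = (-9)·396 + (10)·359
37 = 1 × 26 + 11  ⟹  11 = (10)·396 + (-11)·359
26 = 2 × 11 + 4  ⟹  4 = (-29)·396 + (32)·359
11 = 2 × 4 + 3  ⟹  3 = (68)·396 + (-75)·359
4 = 1 × 3 + 1  ⟹  1 = (-97)·396 + (107)·359
So (107)·359 ≡ 1 (mod 396), i.e. 359^(-1) ≡ 107 (mod 396).
Check: 359 × 107 = 38413 ≡ 1 (mod 396)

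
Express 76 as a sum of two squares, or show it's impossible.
Not possible

Factorization: 76 = 2^2 × 19
By Fermat: n is sum of two squares iff every prime p ≡ 3 (mod 4) appears to even power.
Prime(s) ≡ 3 (mod 4) with odd exponent: [(19, 1)]
Therefore 76 cannot be expressed as a² + b².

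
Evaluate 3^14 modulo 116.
57

Repeated squaring. Binary of 14 = 1110.
3^1 ≡ 3 (mod 116); 3^2 ≡ 9 (mod 116); 3^4 ≡ 81 (mod 116); 3^8 ≡ 65 (mod 116)
3^14 = 3^2 × 3^4 × 3^8 ≡ 57 (mod 116)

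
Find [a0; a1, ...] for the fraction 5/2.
[2; 2]

Euclidean algorithm steps:
5 = 2 × 2 + 1
2 = 2 × 1 + 0
Continued fraction: [2; 2]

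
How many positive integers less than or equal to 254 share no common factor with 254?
126

254 = 2 × 127
φ(n) = n × ∏(1 - 1/p) for each prime p dividing n
φ(254) = 254 × (1 - 1/2) × (1 - 1/127) = 126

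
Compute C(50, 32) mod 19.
0

Using Lucas' theorem:
Write n=50 and k=32 in base 19:
n in base 19: [2, 12]
k in base 19: [1, 13]
C(50,32) mod 19 = ∏ C(n_i, k_i) mod 19
Digit binomials (mod 19): C(2,1) = 2; C(12,13) = 0 (k_i > n_i)
Product: 2 × 0 = 0 ≡ 0 (mod 19)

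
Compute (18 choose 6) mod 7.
0

Using Lucas' theorem:
Write n=18 and k=6 in base 7:
n in base 7: [2, 4]
k in base 7: [0, 6]
C(18,6) mod 7 = ∏ C(n_i, k_i) mod 7
Digit binomials (mod 7): C(2,0) = 1; C(4,6) = 0 (k_i > n_i)
Product: 1 × 0 = 0 ≡ 0 (mod 7)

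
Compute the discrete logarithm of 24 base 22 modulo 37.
23

Baby-step giant-step with step n = ⌈√37⌉ = 7.
Baby steps 22^j mod 37 (j:value) for j=0..6: 0:1, 1:22, 2:3, 3:29, 4:9, 5:13, 6:27.
Giant-step multiplier: 22^(-7) ≡ 22^(36-7) = 22^29 ≡ 19 (mod 37).
Giant steps γ_i = 24·19^i mod 37: γ_0=24, γ_1=12, γ_2=6, γ_3=3 (in table at j=2).
x = i·n + j = 3·7 + 2 = 23.
Check: 22^23 ≡ 24 (mod 37).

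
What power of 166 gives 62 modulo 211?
172

Baby-step giant-step with step n = ⌈√211⌉ = 15.
Baby steps 166^j mod 211 (j:value) for j=0..14: 0:1, 1:166, 2:126, 3:27, 4:51, 5:26, 6:96, 7:111, 8:69, 9:60, 10:43, 11:175, 12:143, 13:106, 14:83.
Giant-step multiplier: 166^(-15) ≡ 166^(210-15) = 166^195 ≡ 67 (mod 211).
Giant steps γ_i = 62·67^i mod 211: γ_0=62, γ_1=145, γ_2=9, γ_3=181, γ_4=100, γ_5=159, γ_6=103, γ_7=149, γ_8=66, γ_9=202, γ_10=30, γ_11=111 (in table at j=7).
x = i·n + j = 11·15 + 7 = 172.
Check: 166^172 ≡ 62 (mod 211).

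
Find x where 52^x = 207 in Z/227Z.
2

Baby-step giant-step with step n = ⌈√227⌉ = 16.
Baby steps 52^j mod 227 (j:value) for j=0..15: 0:1, 1:52, 2:207, 3:95, 4:173, 5:143, 6:172, 7:91, 8:192, 9:223, 10:19, 11:80, 12:74, 13:216, 14:109, 15:220.
h = 207 is already in the table at j=2, so x = 2.
Check: 52^2 ≡ 207 (mod 227).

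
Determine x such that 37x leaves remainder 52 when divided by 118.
x ≡ 62 (mod 118)

gcd(37, 118) = 1, which divides 52, so solutions exist.
Find 37^(-1) mod 118 by the extended Euclidean algorithm:
118 = 3 × 37 + 7  ⟹  7 = (1)·118 + (-3)·37
37 = 5 × 7 + 2  ⟹  2 = (-5)·118 + (16)·37
7 = 3 × 2 + 1  ⟹  1 = (16)·118 + (-51)·37
So (-51)·37 ≡ 1 (mod 118), i.e. 37^(-1) ≡ -51 ≡ 67 (mod 118).
x ≡ 67 × 52 = 3484 ≡ 62 (mod 118).
Check: 37 × 62 = 2294 ≡ 52 (mod 118).
Unique solution: x ≡ 62 (mod 118)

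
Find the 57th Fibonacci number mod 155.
2

Matrix identity: Q^n = [[F_(n+1), F_n], [F_n, F_(n-1)]] with Q = [[1,1],[1,0]].
n = 57 = 111001₂. Square-and-multiply, entries mod 155:
Q^1 = [[1,1],[1,0]]
Q^3 = (Q^1)²·Q = [[3,2],[2,1]]
Q^7 = (Q^3)²·Q = [[21,13],[13,8]]
Q^14 = (Q^7)² = [[145,67],[67,78]]
Q^28 = (Q^14)² = [[94,61],[61,33]]
Q^57 = (Q^28)²·Q = [[154,2],[2,152]]
F_57 mod 155 = Q^57[0][1] = 2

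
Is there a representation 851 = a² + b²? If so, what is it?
Not possible

Factorization: 851 = 23 × 37
By Fermat: n is sum of two squares iff every prime p ≡ 3 (mod 4) appears to even power.
Prime(s) ≡ 3 (mod 4) with odd exponent: [(23, 1)]
Therefore 851 cannot be expressed as a² + b².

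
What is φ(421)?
420

421 = 421
φ(n) = n × ∏(1 - 1/p) for each prime p dividing n
φ(421) = 421 × (1 - 1/421) = 420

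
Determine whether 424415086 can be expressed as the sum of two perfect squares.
Not possible

Factorization: 424415086 = 2 × 37 × 179^3
By Fermat: n is sum of two squares iff every prime p ≡ 3 (mod 4) appears to even power.
Prime(s) ≡ 3 (mod 4) with odd exponent: [(179, 3)]
Therefore 424415086 cannot be expressed as a² + b².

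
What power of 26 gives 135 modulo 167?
31

Baby-step giant-step with step n = ⌈√167⌉ = 13.
Baby steps 26^j mod 167 (j:value) for j=0..12: 0:1, 1:26, 2:8, 3:41, 4:64, 5:161, 6:11, 7:119, 8:88, 9:117, 10:36, 11:101, 12:121.
Giant-step multiplier: 26^(-13) ≡ 26^(166-13) = 26^153 ≡ 68 (mod 167).
Giant steps γ_i = 135·68^i mod 167: γ_0=135, γ_1=162, γ_2=161 (in table at j=5).
x = i·n + j = 2·13 + 5 = 31.
Check: 26^31 ≡ 135 (mod 167).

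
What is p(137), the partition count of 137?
11097645016

p(n) counts ways to write n as a sum of positive integers (order ignored).
Euler's pentagonal recurrence: p(k) = p(k-1) + p(k-2) - p(k-5) - p(k-7) + p(k-12) + p(k-15) - ... (offsets j(3j∓1)/2, signs ++--, p(0)=1, p(<0)=0).
DP table for k = 0..136: p(0)=1, p(1)=1, p(2)=2, p(3)=3, p(4)=5, p(5)=7, p(6)=11, p(7)=15, p(8)=22, p(9)=30, p(10)=42, p(11)=56, p(12)=77, p(13)=101, p(14)=135, p(15)=176, p(16)=231, p(17)=297, p(18)=385, p(19)=490, p(20)=627, p(21)=792, p(22)=1002, p(23)=1255, p(24)=1575, p(25)=1958, p(26)=2436, p(27)=3010, p(28)=3718, p(29)=4565, p(30)=5604, p(31)=6842, p(32)=8349, p(33)=10143, p(34)=12310, p(35)=14883, p(36)=17977, p(37)=21637, p(38)=26015, p(39)=31185, p(40)=37338, p(41)=44583, p(42)=53174, p(43)=63261, p(44)=75175, p(45)=89134, p(46)=105558, p(47)=124754, p(48)=147273, p(49)=173525, p(50)=204226, p(51)=239943, p(52)=281589, p(53)=329931, p(54)=386155, p(55)=451276, p(56)=526823, p(57)=614154, p(58)=715220, p(59)=831820, p(60)=966467, p(61)=1121505, p(62)=1300156, p(63)=1505499, p(64)=1741630, p(65)=2012558, p(66)=2323520, p(67)=2679689, p(68)=3087735, p(69)=3554345, p(70)=4087968, p(71)=4697205, p(72)=5392783, p(73)=6185689, p(74)=7089500, p(75)=8118264, p(76)=9289091, p(77)=10619863, p(78)=12132164, p(79)=13848650, p(80)=15796476, p(81)=18004327, p(82)=20506255, p(83)=23338469, p(84)=26543660, p(85)=30167357, p(86)=34262962, p(87)=38887673, p(88)=44108109, p(89)=49995925, p(90)=56634173, p(91)=64112359, p(92)=72533807, p(93)=82010177, p(94)=92669720, p(95)=104651419, p(96)=118114304, p(97)=133230930, p(98)=150198136, p(99)=169229875, p(100)=190569292, p(101)=214481126, p(102)=241265379, p(103)=271248950, p(104)=304801365, p(105)=342325709, p(106)=384276336, p(107)=431149389, p(108)=483502844, p(109)=541946240, p(110)=607163746, p(111)=679903203, p(112)=761002156, p(113)=851376628, p(114)=952050665, p(115)=1064144451, p(116)=1188908248, p(117)=1327710076, p(118)=1482074143, p(119)=1653668665, p(120)=1844349560, p(121)=2056148051, p(122)=2291320912, p(123)=2552338241, p(124)=2841940500, p(125)=3163127352, p(126)=3519222692, p(127)=3913864295, p(128)=4351078600, p(129)=4835271870, p(130)=5371315400, p(131)=5964539504, p(132)=6620830889, p(133)=7346629512, p(134)=8149040695, p(135)=9035836076, p(136)=10015581680.
Final step: p(137) = p(136) + p(135) - p(132) - p(130) + p(125) + p(122) - p(115) - p(111) + p(102) + p(97) - p(86) - p(80) + p(67) + p(60) - p(45) - p(37) + p(20) + p(11)
= 10015581680 + 9035836076 - 6620830889 - 5371315400 + 3163127352 + 2291320912 - 1064144451 - 679903203 + 241265379 + 133230930 - 34262962 - 15796476 + 2679689 + 966467 - 89134 - 21637 + 627 + 56
= 11097645016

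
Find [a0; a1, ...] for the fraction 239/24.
[9; 1, 23]

Euclidean algorithm steps:
239 = 9 × 24 + 23
24 = 1 × 23 + 1
23 = 23 × 1 + 0
Continued fraction: [9; 1, 23]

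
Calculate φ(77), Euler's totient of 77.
60

77 = 7 × 11
φ(n) = n × ∏(1 - 1/p) for each prime p dividing n
φ(77) = 77 × (1 - 1/7) × (1 - 1/11) = 60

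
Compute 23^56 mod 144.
97

Repeated squaring. Binary of 56 = 111000.
23^1 ≡ 23 (mod 144); 23^2 ≡ 97 (mod 144); 23^4 ≡ 49 (mod 144); 23^8 ≡ 97 (mod 144); 23^16 ≡ 49 (mod 144); 23^32 ≡ 97 (mod 144)
23^56 = 23^8 × 23^16 × 23^32 ≡ 97 (mod 144)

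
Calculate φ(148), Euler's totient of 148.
72

148 = 2^2 × 37
φ(n) = n × ∏(1 - 1/p) for each prime p dividing n
φ(148) = 148 × (1 - 1/2) × (1 - 1/37) = 72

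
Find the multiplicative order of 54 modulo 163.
81

163 is prime, so ord(54) divides φ(163) = 162.
Divisors of 162: 1, 2, 3, 6, 9, 18, 27, 54, 81, 162.
Repeated squaring: 54^1 ≡ 54, 54^2 ≡ 145, 54^4 ≡ 161, 54^8 ≡ 4, 54^16 ≡ 16, 54^32 ≡ 93, 54^64 ≡ 10, 54^128 ≡ 100 (mod 163).
Test 54^d mod 163 for each divisor d in increasing order:
54^1 ≡ 54
54^2 ≡ 145
54^3 = 54^2·54^1 ≡ 6
54^6 = 54^4·54^2 ≡ 36
54^9 = 54^8·54^1 ≡ 53
54^18 = 54^16·54^2 ≡ 38
54^27 = 54^16·54^8·54^2·54^1 ≡ 58
54^54 = 54^32·54^16·54^4·54^2 ≡ 104
54^81 = 54^64·54^16·54^1 ≡ 1  ← first divisor giving 1
The order is 81.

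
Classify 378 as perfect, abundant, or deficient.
abundant

Proper divisors of 378: sum = 1 + 2 + 3 + 6 + 7 + 9 + 14 + 18 + 21 + 27 + 42 + 54 + 63 + 126 + 189 = 582
Since 582 > 378, 378 is abundant.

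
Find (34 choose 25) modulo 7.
4

Using Lucas' theorem:
Write n=34 and k=25 in base 7:
n in base 7: [4, 6]
k in base 7: [3, 4]
C(34,25) mod 7 = ∏ C(n_i, k_i) mod 7
Digit binomials (mod 7): C(4,3) = 4; C(6,4) = 15 ≡ 1
Product: 4 × 1 = 4 ≡ 4 (mod 7)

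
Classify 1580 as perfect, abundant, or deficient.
abundant

Proper divisors of 1580: sum = 1 + 2 + 4 + 5 + 10 + 20 + 79 + 158 + 316 + 395 + 790 = 1780
Since 1780 > 1580, 1580 is abundant.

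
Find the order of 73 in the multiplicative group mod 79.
39

79 is prime, so ord(73) divides φ(79) = 78.
Divisors of 78: 1, 2, 3, 6, 13, 26, 39, 78.
Repeated squaring: 73^1 ≡ 73, 73^2 ≡ 36, 73^4 ≡ 32, 73^8 ≡ 76, 73^16 ≡ 9, 73^32 ≡ 2, 73^64 ≡ 4 (mod 79).
Test 73^d mod 79 for each divisor d in increasing order:
73^1 ≡ 73
73^2 ≡ 36
73^3 = 73^2·73^1 ≡ 21
73^6 = 73^4·73^2 ≡ 46
73^13 = 73^8·73^4·73^1 ≡ 23
73^26 = 73^16·73^8·73^2 ≡ 55
73^39 = 73^32·73^4·73^2·73^1 ≡ 1  ← first divisor giving 1
The order is 39.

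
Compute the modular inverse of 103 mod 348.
223

gcd(103, 348) = 1, so the inverse exists.
Extended Euclidean algorithm on (348, 103):
348 = 3 × 103 + 39  ⟹  39 = (1)·348 + (-3)·103
103 = 2 × 39 + 25  ⟹  25 = (-2)·348 + (7)·103
39 = 1 × 25 + 14  ⟹  14 = (3)·348 + (-10)·103
25 = 1 × 14 + 11  ⟹  11 = (-5)·348 + (17)·103
14 = 1 × 11 + 3  ⟹  3 = (8)·348 + (-27)·103
11 = 3 × 3 + 2  ⟹  2 = (-29)·348 + (98)·103
3 = 1 × 2 + 1  ⟹  1 = (37)·348 + (-125)·103
So (-125)·103 ≡ 1 (mod 348), i.e. 103^(-1) ≡ -125 ≡ 223 (mod 348).
Check: 103 × 223 = 22969 ≡ 1 (mod 348)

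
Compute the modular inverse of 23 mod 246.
107

gcd(23, 246) = 1, so the inverse exists.
Extended Euclidean algorithm on (246, 23):
246 = 10 × 23 + 16  ⟹  16 = (1)·246 + (-10)·23
23 = 1 × 16 + 7  ⟹  7 = (-1)·246 + (11)·23
16 = 2 × 7 + 2  ⟹  2 = (3)·246 + (-32)·23
7 = 3 × 2 + 1  ⟹  1 = (-10)·246 + (107)·23
So (107)·23 ≡ 1 (mod 246), i.e. 23^(-1) ≡ 107 (mod 246).
Check: 23 × 107 = 2461 ≡ 1 (mod 246)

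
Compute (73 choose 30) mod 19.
13

Using Lucas' theorem:
Write n=73 and k=30 in base 19:
n in base 19: [3, 16]
k in base 19: [1, 11]
C(73,30) mod 19 = ∏ C(n_i, k_i) mod 19
Digit binomials (mod 19): C(3,1) = 3; C(16,11) = 4368 ≡ 17
Product: 3 × 17 = 51 ≡ 13 (mod 19)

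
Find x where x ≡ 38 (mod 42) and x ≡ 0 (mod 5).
80

Using Chinese Remainder Theorem:
M = 42 × 5 = 210
M1 = 5, M2 = 42
y1 = 5^(-1) mod 42 = 17
y2 = 42^(-1) mod 5 = 3
x = (38×5×17 + 0×42×3) mod 210 = 80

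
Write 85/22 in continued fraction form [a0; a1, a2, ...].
[3; 1, 6, 3]

Euclidean algorithm steps:
85 = 3 × 22 + 19
22 = 1 × 19 + 3
19 = 6 × 3 + 1
3 = 3 × 1 + 0
Continued fraction: [3; 1, 6, 3]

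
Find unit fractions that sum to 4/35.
1/9 + 1/315

Greedy algorithm:
4/35: ceiling(35/4) = 9, use 1/9
1/315: ceiling(315/1) = 315, use 1/315
Result: 4/35 = 1/9 + 1/315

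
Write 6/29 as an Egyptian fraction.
1/5 + 1/145

Greedy algorithm:
6/29: ceiling(29/6) = 5, use 1/5
1/145: ceiling(145/1) = 145, use 1/145
Result: 6/29 = 1/5 + 1/145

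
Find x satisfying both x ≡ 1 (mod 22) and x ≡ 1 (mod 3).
1

Using Chinese Remainder Theorem:
M = 22 × 3 = 66
M1 = 3, M2 = 22
y1 = 3^(-1) mod 22 = 15
y2 = 22^(-1) mod 3 = 1
x = (1×3×15 + 1×22×1) mod 66 = 1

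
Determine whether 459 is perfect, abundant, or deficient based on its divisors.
deficient

Proper divisors of 459: sum = 1 + 3 + 9 + 17 + 27 + 51 + 153 = 261
Since 261 < 459, 459 is deficient.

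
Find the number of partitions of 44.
75175

p(n) counts ways to write n as a sum of positive integers (order ignored).
Euler's pentagonal recurrence: p(k) = p(k-1) + p(k-2) - p(k-5) - p(k-7) + p(k-12) + p(k-15) - ... (offsets j(3j∓1)/2, signs ++--, p(0)=1, p(<0)=0).
DP table for k = 0..43: p(0)=1, p(1)=1, p(2)=2, p(3)=3, p(4)=5, p(5)=7, p(6)=11, p(7)=15, p(8)=22, p(9)=30, p(10)=42, p(11)=56, p(12)=77, p(13)=101, p(14)=135, p(15)=176, p(16)=231, p(17)=297, p(18)=385, p(19)=490, p(20)=627, p(21)=792, p(22)=1002, p(23)=1255, p(24)=1575, p(25)=1958, p(26)=2436, p(27)=3010, p(28)=3718, p(29)=4565, p(30)=5604, p(31)=6842, p(32)=8349, p(33)=10143, p(34)=12310, p(35)=14883, p(36)=17977, p(37)=21637, p(38)=26015, p(39)=31185, p(40)=37338, p(41)=44583, p(42)=53174, p(43)=63261.
Final step: p(44) = p(43) + p(42) - p(39) - p(37) + p(32) + p(29) - p(22) - p(18) + p(9) + p(4)
= 63261 + 53174 - 31185 - 21637 + 8349 + 4565 - 1002 - 385 + 30 + 5
= 75175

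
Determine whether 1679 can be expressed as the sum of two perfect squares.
Not possible

Factorization: 1679 = 23 × 73
By Fermat: n is sum of two squares iff every prime p ≡ 3 (mod 4) appears to even power.
Prime(s) ≡ 3 (mod 4) with odd exponent: [(23, 1)]
Therefore 1679 cannot be expressed as a² + b².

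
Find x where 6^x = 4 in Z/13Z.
10

Baby-step giant-step with step n = ⌈√13⌉ = 4.
Baby steps 6^j mod 13 (j:value) for j=0..3: 0:1, 1:6, 2:10, 3:8.
Giant-step multiplier: 6^(-4) ≡ 6^(12-4) = 6^8 ≡ 3 (mod 13).
Giant steps γ_i = 4·3^i mod 13: γ_0=4, γ_1=12, γ_2=10 (in table at j=2).
x = i·n + j = 2·4 + 2 = 10.
Check: 6^10 ≡ 4 (mod 13).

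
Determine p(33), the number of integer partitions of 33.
10143

p(n) counts ways to write n as a sum of positive integers (order ignored).
Euler's pentagonal recurrence: p(k) = p(k-1) + p(k-2) - p(k-5) - p(k-7) + p(k-12) + p(k-15) - ... (offsets j(3j∓1)/2, signs ++--, p(0)=1, p(<0)=0).
DP table for k = 0..32: p(0)=1, p(1)=1, p(2)=2, p(3)=3, p(4)=5, p(5)=7, p(6)=11, p(7)=15, p(8)=22, p(9)=30, p(10)=42, p(11)=56, p(12)=77, p(13)=101, p(14)=135, p(15)=176, p(16)=231, p(17)=297, p(18)=385, p(19)=490, p(20)=627, p(21)=792, p(22)=1002, p(23)=1255, p(24)=1575, p(25)=1958, p(26)=2436, p(27)=3010, p(28)=3718, p(29)=4565, p(30)=5604, p(31)=6842, p(32)=8349.
Final step: p(33) = p(32) + p(31) - p(28) - p(26) + p(21) + p(18) - p(11) - p(7)
= 8349 + 6842 - 3718 - 2436 + 792 + 385 - 56 - 15
= 10143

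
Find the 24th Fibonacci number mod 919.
418

Matrix identity: Q^n = [[F_(n+1), F_n], [F_n, F_(n-1)]] with Q = [[1,1],[1,0]].
n = 24 = 11000₂. Square-and-multiply, entries mod 919:
Q^1 = [[1,1],[1,0]]
Q^3 = (Q^1)²·Q = [[3,2],[2,1]]
Q^6 = (Q^3)² = [[13,8],[8,5]]
Q^12 = (Q^6)² = [[233,144],[144,89]]
Q^24 = (Q^12)² = [[586,418],[418,168]]
F_24 mod 919 = Q^24[0][1] = 418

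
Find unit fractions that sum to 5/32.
1/7 + 1/75 + 1/16800

Greedy algorithm:
5/32: ceiling(32/5) = 7, use 1/7
3/224: ceiling(224/3) = 75, use 1/75
1/16800: ceiling(16800/1) = 16800, use 1/16800
Result: 5/32 = 1/7 + 1/75 + 1/16800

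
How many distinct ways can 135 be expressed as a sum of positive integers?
9035836076

p(n) counts ways to write n as a sum of positive integers (order ignored).
Euler's pentagonal recurrence: p(k) = p(k-1) + p(k-2) - p(k-5) - p(k-7) + p(k-12) + p(k-15) - ... (offsets j(3j∓1)/2, signs ++--, p(0)=1, p(<0)=0).
DP table for k = 0..134: p(0)=1, p(1)=1, p(2)=2, p(3)=3, p(4)=5, p(5)=7, p(6)=11, p(7)=15, p(8)=22, p(9)=30, p(10)=42, p(11)=56, p(12)=77, p(13)=101, p(14)=135, p(15)=176, p(16)=231, p(17)=297, p(18)=385, p(19)=490, p(20)=627, p(21)=792, p(22)=1002, p(23)=1255, p(24)=1575, p(25)=1958, p(26)=2436, p(27)=3010, p(28)=3718, p(29)=4565, p(30)=5604, p(31)=6842, p(32)=8349, p(33)=10143, p(34)=12310, p(35)=14883, p(36)=17977, p(37)=21637, p(38)=26015, p(39)=31185, p(40)=37338, p(41)=44583, p(42)=53174, p(43)=63261, p(44)=75175, p(45)=89134, p(46)=105558, p(47)=124754, p(48)=147273, p(49)=173525, p(50)=204226, p(51)=239943, p(52)=281589, p(53)=329931, p(54)=386155, p(55)=451276, p(56)=526823, p(57)=614154, p(58)=715220, p(59)=831820, p(60)=966467, p(61)=1121505, p(62)=1300156, p(63)=1505499, p(64)=1741630, p(65)=2012558, p(66)=2323520, p(67)=2679689, p(68)=3087735, p(69)=3554345, p(70)=4087968, p(71)=4697205, p(72)=5392783, p(73)=6185689, p(74)=7089500, p(75)=8118264, p(76)=9289091, p(77)=10619863, p(78)=12132164, p(79)=13848650, p(80)=15796476, p(81)=18004327, p(82)=20506255, p(83)=23338469, p(84)=26543660, p(85)=30167357, p(86)=34262962, p(87)=38887673, p(88)=44108109, p(89)=49995925, p(90)=56634173, p(91)=64112359, p(92)=72533807, p(93)=82010177, p(94)=92669720, p(95)=104651419, p(96)=118114304, p(97)=133230930, p(98)=150198136, p(99)=169229875, p(100)=190569292, p(101)=214481126, p(102)=241265379, p(103)=271248950, p(104)=304801365, p(105)=342325709, p(106)=384276336, p(107)=431149389, p(108)=483502844, p(109)=541946240, p(110)=607163746, p(111)=679903203, p(112)=761002156, p(113)=851376628, p(114)=952050665, p(115)=1064144451, p(116)=1188908248, p(117)=1327710076, p(118)=1482074143, p(119)=1653668665, p(120)=1844349560, p(121)=2056148051, p(122)=2291320912, p(123)=2552338241, p(124)=2841940500, p(125)=3163127352, p(126)=3519222692, p(127)=3913864295, p(128)=4351078600, p(129)=4835271870, p(130)=5371315400, p(131)=5964539504, p(132)=6620830889, p(133)=7346629512, p(134)=8149040695.
Final step: p(135) = p(134) + p(133) - p(130) - p(128) + p(123) + p(120) - p(113) - p(109) + p(100) + p(95) - p(84) - p(78) + p(65) + p(58) - p(43) - p(35) + p(18) + p(9)
= 8149040695 + 7346629512 - 5371315400 - 4351078600 + 2552338241 + 1844349560 - 851376628 - 541946240 + 190569292 + 104651419 - 26543660 - 12132164 + 2012558 + 715220 - 63261 - 14883 + 385 + 30
= 9035836076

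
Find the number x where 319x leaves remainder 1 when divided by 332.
51

gcd(319, 332) = 1, so the inverse exists.
Extended Euclidean algorithm on (332, 319):
332 = 1 × 319 + 13  ⟹  13 = (1)·332 + (-1)·319
319 = 24 × 13 + 7  ⟹  7 = (-24)·332 + (25)·319
13 = 1 × 7 + 6  ⟹  6 = (25)·332 + (-26)·319
7 = 1 × 6 + 1  ⟹  1 = (-49)·332 + (51)·319
So (51)·319 ≡ 1 (mod 332), i.e. 319^(-1) ≡ 51 (mod 332).
Check: 319 × 51 = 16269 ≡ 1 (mod 332)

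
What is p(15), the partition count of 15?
176

p(n) counts ways to write n as a sum of positive integers (order ignored).
Euler's pentagonal recurrence: p(k) = p(k-1) + p(k-2) - p(k-5) - p(k-7) + p(k-12) + p(k-15) - ... (offsets j(3j∓1)/2, signs ++--, p(0)=1, p(<0)=0).
DP table for k = 0..14: p(0)=1, p(1)=1, p(2)=2, p(3)=3, p(4)=5, p(5)=7, p(6)=11, p(7)=15, p(8)=22, p(9)=30, p(10)=42, p(11)=56, p(12)=77, p(13)=101, p(14)=135.
Final step: p(15) = p(14) + p(13) - p(10) - p(8) + p(3) + p(0)
= 135 + 101 - 42 - 22 + 3 + 1
= 176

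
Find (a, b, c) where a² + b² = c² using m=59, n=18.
(3157, 2124, 3805)

Euclid's formula: a = m² - n², b = 2mn, c = m² + n²
m = 59, n = 18
a = 59² - 18² = 3481 - 324 = 3157
b = 2 × 59 × 18 = 2124
c = 59² + 18² = 3481 + 324 = 3805
Verification: 3157² + 2124² = 9966649 + 4511376 = 14478025 = 3805² ✓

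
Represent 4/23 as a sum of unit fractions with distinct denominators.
1/6 + 1/138

Greedy algorithm:
4/23: ceiling(23/4) = 6, use 1/6
1/138: ceiling(138/1) = 138, use 1/138
Result: 4/23 = 1/6 + 1/138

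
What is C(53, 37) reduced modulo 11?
9

Using Lucas' theorem:
Write n=53 and k=37 in base 11:
n in base 11: [4, 9]
k in base 11: [3, 4]
C(53,37) mod 11 = ∏ C(n_i, k_i) mod 11
Digit binomials (mod 11): C(4,3) = 4; C(9,4) = 126 ≡ 5
Product: 4 × 5 = 20 ≡ 9 (mod 11)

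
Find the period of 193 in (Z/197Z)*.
49

197 is prime, so ord(193) divides φ(197) = 196.
Divisors of 196: 1, 2, 4, 7, 14, 28, 49, 98, 196.
Repeated squaring: 193^1 ≡ 193, 193^2 ≡ 16, 193^4 ≡ 59, 193^8 ≡ 132, 193^16 ≡ 88, 193^32 ≡ 61, 193^64 ≡ 175, 193^128 ≡ 90 (mod 197).
Test 193^d mod 197 for each divisor d in increasing order:
193^1 ≡ 193
193^2 ≡ 16
193^4 ≡ 59
193^7 = 193^4·193^2·193^1 ≡ 164
193^14 = 193^8·193^4·193^2 ≡ 104
193^28 = 193^16·193^8·193^4 ≡ 178
193^49 = 193^32·193^16·193^1 ≡ 1  ← first divisor giving 1
The order is 49.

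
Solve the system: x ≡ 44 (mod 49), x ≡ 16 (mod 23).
338

Using Chinese Remainder Theorem:
M = 49 × 23 = 1127
M1 = 23, M2 = 49
y1 = 23^(-1) mod 49 = 32
y2 = 49^(-1) mod 23 = 8
x = (44×23×32 + 16×49×8) mod 1127 = 338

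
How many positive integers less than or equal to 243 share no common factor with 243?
162

243 = 3^5
φ(n) = n × ∏(1 - 1/p) for each prime p dividing n
φ(243) = 243 × (1 - 1/3) = 162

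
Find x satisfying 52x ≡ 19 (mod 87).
x ≡ 79 (mod 87)

gcd(52, 87) = 1, which divides 19, so solutions exist.
Find 52^(-1) mod 87 by the extended Euclidean algorithm:
87 = 1 × 52 + 35  ⟹  35 = (1)·87 + (-1)·52
52 = 1 × 35 + 17  ⟹  17 = (-1)·87 + (2)·52
35 = 2 × 17 + 1  ⟹  1 = (3)·87 + (-5)·52
So (-5)·52 ≡ 1 (mod 87), i.e. 52^(-1) ≡ -5 ≡ 82 (mod 87).
x ≡ 82 × 19 = 1558 ≡ 79 (mod 87).
Check: 52 × 79 = 4108 ≡ 19 (mod 87).
Unique solution: x ≡ 79 (mod 87)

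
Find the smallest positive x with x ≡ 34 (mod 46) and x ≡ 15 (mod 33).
1368

Using Chinese Remainder Theorem:
M = 46 × 33 = 1518
M1 = 33, M2 = 46
y1 = 33^(-1) mod 46 = 7
y2 = 46^(-1) mod 33 = 28
x = (34×33×7 + 15×46×28) mod 1518 = 1368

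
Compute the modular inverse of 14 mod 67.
24

gcd(14, 67) = 1, so the inverse exists.
Extended Euclidean algorithm on (67, 14):
67 = 4 × 14 + 11  ⟹  11 = (1)·67 + (-4)·14
14 = 1 × 11 + 3  ⟹  3 = (-1)·67 + (5)·14
11 = 3 × 3 + 2  ⟹  2 = (4)·67 + (-19)·14
3 = 1 × 2 + 1  ⟹  1 = (-5)·67 + (24)·14
So (24)·14 ≡ 1 (mod 67), i.e. 14^(-1) ≡ 24 (mod 67).
Check: 14 × 24 = 336 ≡ 1 (mod 67)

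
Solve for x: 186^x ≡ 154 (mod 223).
115

Baby-step giant-step with step n = ⌈√223⌉ = 15.
Baby steps 186^j mod 223 (j:value) for j=0..14: 0:1, 1:186, 2:31, 3:191, 4:69, 5:123, 6:132, 7:22, 8:78, 9:13, 10:188, 11:180, 12:30, 13:5, 14:38.
Giant-step multiplier: 186^(-15) ≡ 186^(222-15) = 186^207 ≡ 141 (mod 223).
Giant steps γ_i = 154·141^i mod 223: γ_0=154, γ_1=83, γ_2=107, γ_3=146, γ_4=70, γ_5=58, γ_6=150, γ_7=188 (in table at j=10).
x = i·n + j = 7·15 + 10 = 115.
Check: 186^115 ≡ 154 (mod 223).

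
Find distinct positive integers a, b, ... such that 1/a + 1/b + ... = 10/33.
1/4 + 1/19 + 1/2508

Greedy algorithm:
10/33: ceiling(33/10) = 4, use 1/4
7/132: ceiling(132/7) = 19, use 1/19
1/2508: ceiling(2508/1) = 2508, use 1/2508
Result: 10/33 = 1/4 + 1/19 + 1/2508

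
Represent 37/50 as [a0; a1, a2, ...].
[0; 1, 2, 1, 5, 2]

Euclidean algorithm steps:
37 = 0 × 50 + 37
50 = 1 × 37 + 13
37 = 2 × 13 + 11
13 = 1 × 11 + 2
11 = 5 × 2 + 1
2 = 2 × 1 + 0
Continued fraction: [0; 1, 2, 1, 5, 2]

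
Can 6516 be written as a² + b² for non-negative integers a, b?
54² + 60² (a=54, b=60)

Factorization: 6516 = 2^2 × 3^2 × 181
By Fermat: n is sum of two squares iff every prime p ≡ 3 (mod 4) appears to even power.
All primes ≡ 3 (mod 4) appear to even power.
Search a = 0, 1, 2, … for 6516 - a² a perfect square: first hit at a = 54: 6516 - 2916 = 3600 = 60².
6516 = 54² + 60² = 2916 + 3600 ✓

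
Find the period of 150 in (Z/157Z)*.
52

157 is prime, so ord(150) divides φ(157) = 156.
Divisors of 156: 1, 2, 3, 4, 6, 12, 13, 26, 39, 52, 78, 156.
Repeated squaring: 150^1 ≡ 150, 150^2 ≡ 49, 150^4 ≡ 46, 150^8 ≡ 75, 150^16 ≡ 130, 150^32 ≡ 101, 150^64 ≡ 153, 150^128 ≡ 16 (mod 157).
Test 150^d mod 157 for each divisor d in increasing order:
150^1 ≡ 150
150^2 ≡ 49
150^3 = 150^2·150^1 ≡ 128
150^4 ≡ 46
150^6 = 150^4·150^2 ≡ 56
150^12 = 150^8·150^4 ≡ 153
150^13 = 150^8·150^4·150^1 ≡ 28
150^26 = 150^16·150^8·150^2 ≡ 156
150^39 = 150^32·150^4·150^2·150^1 ≡ 129
150^52 = 150^32·150^16·150^4 ≡ 1  ← first divisor giving 1
The order is 52.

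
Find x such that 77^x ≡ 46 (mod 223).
41

Baby-step giant-step with step n = ⌈√223⌉ = 15.
Baby steps 77^j mod 223 (j:value) for j=0..14: 0:1, 1:77, 2:131, 3:52, 4:213, 5:122, 6:28, 7:149, 8:100, 9:118, 10:166, 11:71, 12:115, 13:158, 14:124.
Giant-step multiplier: 77^(-15) ≡ 77^(222-15) = 77^207 ≡ 87 (mod 223).
Giant steps γ_i = 46·87^i mod 223: γ_0=46, γ_1=211, γ_2=71 (in table at j=11).
x = i·n + j = 2·15 + 11 = 41.
Check: 77^41 ≡ 46 (mod 223).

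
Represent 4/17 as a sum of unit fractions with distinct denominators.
1/5 + 1/29 + 1/1233 + 1/3039345

Greedy algorithm:
4/17: ceiling(17/4) = 5, use 1/5
3/85: ceiling(85/3) = 29, use 1/29
2/2465: ceiling(2465/2) = 1233, use 1/1233
1/3039345: ceiling(3039345/1) = 3039345, use 1/3039345
Result: 4/17 = 1/5 + 1/29 + 1/1233 + 1/3039345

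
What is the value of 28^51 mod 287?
252

Repeated squaring. Binary of 51 = 110011.
28^1 ≡ 28 (mod 287); 28^2 ≡ 210 (mod 287); 28^4 ≡ 189 (mod 287); 28^8 ≡ 133 (mod 287); 28^16 ≡ 182 (mod 287); 28^32 ≡ 119 (mod 287)
28^51 = 28^1 × 28^2 × 28^16 × 28^32 ≡ 252 (mod 287)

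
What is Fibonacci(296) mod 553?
119

Matrix identity: Q^n = [[F_(n+1), F_n], [F_n, F_(n-1)]] with Q = [[1,1],[1,0]].
n = 296 = 100101000₂. Square-and-multiply, entries mod 553:
Q^1 = [[1,1],[1,0]]
Q^2 = (Q^1)² = [[2,1],[1,1]]
Q^4 = (Q^2)² = [[5,3],[3,2]]
Q^9 = (Q^4)²·Q = [[55,34],[34,21]]
Q^18 = (Q^9)² = [[310,372],[372,491]]
Q^37 = (Q^18)²·Q = [[470,12],[12,458]]
Q^74 = (Q^37)² = [[397,76],[76,321]]
Q^148 = (Q^74)² = [[250,374],[374,429]]
Q^296 = (Q^148)² = [[531,119],[119,412]]
F_296 mod 553 = Q^296[0][1] = 119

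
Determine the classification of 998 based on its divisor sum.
deficient

Proper divisors of 998: sum = 1 + 2 + 499 = 502
Since 502 < 998, 998 is deficient.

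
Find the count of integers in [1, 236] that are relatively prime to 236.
116

236 = 2^2 × 59
φ(n) = n × ∏(1 - 1/p) for each prime p dividing n
φ(236) = 236 × (1 - 1/2) × (1 - 1/59) = 116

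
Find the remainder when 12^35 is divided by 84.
24

Repeated squaring. Binary of 35 = 100011.
12^1 ≡ 12 (mod 84); 12^2 ≡ 60 (mod 84); 12^4 ≡ 72 (mod 84); 12^8 ≡ 60 (mod 84); 12^16 ≡ 72 (mod 84); 12^32 ≡ 60 (mod 84)
12^35 = 12^1 × 12^2 × 12^32 ≡ 24 (mod 84)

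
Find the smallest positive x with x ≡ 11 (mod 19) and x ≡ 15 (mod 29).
334

Using Chinese Remainder Theorem:
M = 19 × 29 = 551
M1 = 29, M2 = 19
y1 = 29^(-1) mod 19 = 2
y2 = 19^(-1) mod 29 = 26
x = (11×29×2 + 15×19×26) mod 551 = 334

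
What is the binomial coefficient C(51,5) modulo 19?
14

Using Lucas' theorem:
Write n=51 and k=5 in base 19:
n in base 19: [2, 13]
k in base 19: [0, 5]
C(51,5) mod 19 = ∏ C(n_i, k_i) mod 19
Digit binomials (mod 19): C(2,0) = 1; C(13,5) = 1287 ≡ 14
Product: 1 × 14 = 14 ≡ 14 (mod 19)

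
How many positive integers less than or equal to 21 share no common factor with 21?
12

21 = 3 × 7
φ(n) = n × ∏(1 - 1/p) for each prime p dividing n
φ(21) = 21 × (1 - 1/3) × (1 - 1/7) = 12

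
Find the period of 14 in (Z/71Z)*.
10

71 is prime, so ord(14) divides φ(71) = 70.
Divisors of 70: 1, 2, 5, 7, 10, 14, 35, 70.
Repeated squaring: 14^1 ≡ 14, 14^2 ≡ 54, 14^4 ≡ 5, 14^8 ≡ 25, 14^16 ≡ 57, 14^32 ≡ 54, 14^64 ≡ 5 (mod 71).
Test 14^d mod 71 for each divisor d in increasing order:
14^1 ≡ 14
14^2 ≡ 54
14^5 = 14^4·14^1 ≡ 70
14^7 = 14^4·14^2·14^1 ≡ 17
14^10 = 14^8·14^2 ≡ 1  ← first divisor giving 1
The order is 10.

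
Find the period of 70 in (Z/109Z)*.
108

109 is prime, so ord(70) divides φ(109) = 108.
Divisors of 108: 1, 2, 3, 4, 6, 9, 12, 18, 27, 36, 54, 108.
Repeated squaring: 70^1 ≡ 70, 70^2 ≡ 104, 70^4 ≡ 25, 70^8 ≡ 80, 70^16 ≡ 78, 70^32 ≡ 89, 70^64 ≡ 73 (mod 109).
Test 70^d mod 109 for each divisor d in increasing order:
70^1 ≡ 70
70^2 ≡ 104
70^3 = 70^2·70^1 ≡ 86
70^4 ≡ 25
70^6 = 70^4·70^2 ≡ 93
70^9 = 70^8·70^1 ≡ 41
70^12 = 70^8·70^4 ≡ 38
70^18 = 70^16·70^2 ≡ 46
70^27 = 70^16·70^8·70^2·70^1 ≡ 33
70^36 = 70^32·70^4 ≡ 45
70^54 = 70^32·70^16·70^4·70^2 ≡ 108
70^108 = 70^64·70^32·70^8·70^4 ≡ 1  ← first divisor giving 1
The order is 108.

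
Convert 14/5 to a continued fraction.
[2; 1, 4]

Euclidean algorithm steps:
14 = 2 × 5 + 4
5 = 1 × 4 + 1
4 = 4 × 1 + 0
Continued fraction: [2; 1, 4]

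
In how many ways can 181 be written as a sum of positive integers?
749474411781

p(n) counts ways to write n as a sum of positive integers (order ignored).
Euler's pentagonal recurrence: p(k) = p(k-1) + p(k-2) - p(k-5) - p(k-7) + p(k-12) + p(k-15) - ... (offsets j(3j∓1)/2, signs ++--, p(0)=1, p(<0)=0).
DP table for k = 0..180: p(0)=1, p(1)=1, p(2)=2, p(3)=3, p(4)=5, p(5)=7, p(6)=11, p(7)=15, p(8)=22, p(9)=30, p(10)=42, p(11)=56, p(12)=77, p(13)=101, p(14)=135, p(15)=176, p(16)=231, p(17)=297, p(18)=385, p(19)=490, p(20)=627, p(21)=792, p(22)=1002, p(23)=1255, p(24)=1575, p(25)=1958, p(26)=2436, p(27)=3010, p(28)=3718, p(29)=4565, p(30)=5604, p(31)=6842, p(32)=8349, p(33)=10143, p(34)=12310, p(35)=14883, p(36)=17977, p(37)=21637, p(38)=26015, p(39)=31185, p(40)=37338, p(41)=44583, p(42)=53174, p(43)=63261, p(44)=75175, p(45)=89134, p(46)=105558, p(47)=124754, p(48)=147273, p(49)=173525, p(50)=204226, p(51)=239943, p(52)=281589, p(53)=329931, p(54)=386155, p(55)=451276, p(56)=526823, p(57)=614154, p(58)=715220, p(59)=831820, p(60)=966467, p(61)=1121505, p(62)=1300156, p(63)=1505499, p(64)=1741630, p(65)=2012558, p(66)=2323520, p(67)=2679689, p(68)=3087735, p(69)=3554345, p(70)=4087968, p(71)=4697205, p(72)=5392783, p(73)=6185689, p(74)=7089500, p(75)=8118264, p(76)=9289091, p(77)=10619863, p(78)=12132164, p(79)=13848650, p(80)=15796476, p(81)=18004327, p(82)=20506255, p(83)=23338469, p(84)=26543660, p(85)=30167357, p(86)=34262962, p(87)=38887673, p(88)=44108109, p(89)=49995925, p(90)=56634173, p(91)=64112359, p(92)=72533807, p(93)=82010177, p(94)=92669720, p(95)=104651419, p(96)=118114304, p(97)=133230930, p(98)=150198136, p(99)=169229875, p(100)=190569292, p(101)=214481126, p(102)=241265379, p(103)=271248950, p(104)=304801365, p(105)=342325709, p(106)=384276336, p(107)=431149389, p(108)=483502844, p(109)=541946240, p(110)=607163746, p(111)=679903203, p(112)=761002156, p(113)=851376628, p(114)=952050665, p(115)=1064144451, p(116)=1188908248, p(117)=1327710076, p(118)=1482074143, p(119)=1653668665, p(120)=1844349560, p(121)=2056148051, p(122)=2291320912, p(123)=2552338241, p(124)=2841940500, p(125)=3163127352, p(126)=3519222692, p(127)=3913864295, p(128)=4351078600, p(129)=4835271870, p(130)=5371315400, p(131)=5964539504, p(132)=6620830889, p(133)=7346629512, p(134)=8149040695, p(135)=9035836076, p(136)=10015581680, p(137)=11097645016, p(138)=12292341831, p(139)=13610949895, p(140)=15065878135, p(141)=16670689208, p(142)=18440293320, p(143)=20390982757, p(144)=22540654445, p(145)=24908858009, p(146)=27517052599, p(147)=30388671978, p(148)=33549419497, p(149)=37027355200, p(150)=40853235313, p(151)=45060624582, p(152)=49686288421, p(153)=54770336324, p(154)=60356673280, p(155)=66493182097, p(156)=73232243759, p(157)=80630964769, p(158)=88751778802, p(159)=97662728555, p(160)=107438159466, p(161)=118159068427, p(162)=129913904637, p(163)=142798995930, p(164)=156919475295, p(165)=172389800255, p(166)=189334822579, p(167)=207890420102, p(168)=228204732751, p(169)=250438925115, p(170)=274768617130, p(171)=301384802048, p(172)=330495499613, p(173)=362326859895, p(174)=397125074750, p(175)=435157697830, p(176)=476715857290, p(177)=522115831195, p(178)=571701605655, p(179)=625846753120, p(180)=684957390936.
Final step: p(181) = p(180) + p(179) - p(176) - p(174) + p(169) + p(166) - p(159) - p(155) + p(146) + p(141) - p(130) - p(124) + p(111) + p(104) - p(89) - p(81) + p(64) + p(55) - p(36) - p(26) + p(5)
= 684957390936 + 625846753120 - 476715857290 - 397125074750 + 250438925115 + 189334822579 - 97662728555 - 66493182097 + 27517052599 + 16670689208 - 5371315400 - 2841940500 + 679903203 + 304801365 - 49995925 - 18004327 + 1741630 + 451276 - 17977 - 2436 + 7
= 749474411781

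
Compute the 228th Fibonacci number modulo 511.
430

Matrix identity: Q^n = [[F_(n+1), F_n], [F_n, F_(n-1)]] with Q = [[1,1],[1,0]].
n = 228 = 11100100₂. Square-and-multiply, entries mod 511:
Q^1 = [[1,1],[1,0]]
Q^3 = (Q^1)²·Q = [[3,2],[2,1]]
Q^7 = (Q^3)²·Q = [[21,13],[13,8]]
Q^14 = (Q^7)² = [[99,377],[377,233]]
Q^28 = (Q^14)² = [[163,480],[480,194]]
Q^57 = (Q^28)²·Q = [[111,447],[447,175]]
Q^114 = (Q^57)² = [[65,92],[92,484]]
Q^228 = (Q^114)² = [[425,430],[430,506]]
F_228 mod 511 = Q^228[0][1] = 430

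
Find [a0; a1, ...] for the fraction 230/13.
[17; 1, 2, 4]

Euclidean algorithm steps:
230 = 17 × 13 + 9
13 = 1 × 9 + 4
9 = 2 × 4 + 1
4 = 4 × 1 + 0
Continued fraction: [17; 1, 2, 4]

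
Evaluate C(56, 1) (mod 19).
18

Using Lucas' theorem:
Write n=56 and k=1 in base 19:
n in base 19: [2, 18]
k in base 19: [0, 1]
C(56,1) mod 19 = ∏ C(n_i, k_i) mod 19
Digit binomials (mod 19): C(2,0) = 1; C(18,1) = 18
Product: 1 × 18 = 18 ≡ 18 (mod 19)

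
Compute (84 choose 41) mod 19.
13

Using Lucas' theorem:
Write n=84 and k=41 in base 19:
n in base 19: [4, 8]
k in base 19: [2, 3]
C(84,41) mod 19 = ∏ C(n_i, k_i) mod 19
Digit binomials (mod 19): C(4,2) = 6; C(8,3) = 56 ≡ 18
Product: 6 × 18 = 108 ≡ 13 (mod 19)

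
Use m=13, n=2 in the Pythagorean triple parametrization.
(165, 52, 173)

Euclid's formula: a = m² - n², b = 2mn, c = m² + n²
m = 13, n = 2
a = 13² - 2² = 169 - 4 = 165
b = 2 × 13 × 2 = 52
c = 13² + 2² = 169 + 4 = 173
Verification: 165² + 52² = 27225 + 2704 = 29929 = 173² ✓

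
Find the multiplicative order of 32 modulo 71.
7

71 is prime, so ord(32) divides φ(71) = 70.
Divisors of 70: 1, 2, 5, 7, 10, 14, 35, 70.
Repeated squaring: 32^1 ≡ 32, 32^2 ≡ 30, 32^4 ≡ 48, 32^8 ≡ 32, 32^16 ≡ 30, 32^32 ≡ 48, 32^64 ≡ 32 (mod 71).
Test 32^d mod 71 for each divisor d in increasing order:
32^1 ≡ 32
32^2 ≡ 30
32^5 = 32^4·32^1 ≡ 45
32^7 = 32^4·32^2·32^1 ≡ 1  ← first divisor giving 1
The order is 7.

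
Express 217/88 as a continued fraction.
[2; 2, 6, 1, 5]

Euclidean algorithm steps:
217 = 2 × 88 + 41
88 = 2 × 41 + 6
41 = 6 × 6 + 5
6 = 1 × 5 + 1
5 = 5 × 1 + 0
Continued fraction: [2; 2, 6, 1, 5]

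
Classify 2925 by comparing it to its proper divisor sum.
deficient

Proper divisors of 2925: sum = 1 + 3 + 5 + 9 + 13 + 15 + 25 + 39 + ... + 225 + 325 + 585 + 975 (17 divisors) = 2717
Since 2717 < 2925, 2925 is deficient.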